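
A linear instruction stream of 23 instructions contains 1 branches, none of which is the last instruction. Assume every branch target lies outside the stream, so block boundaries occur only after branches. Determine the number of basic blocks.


With no in-sequence branch targets, the leaders are the first instruction plus the instruction after each branch.
Number of basic blocks = branches + 1
= 1 + 1 = 2

2


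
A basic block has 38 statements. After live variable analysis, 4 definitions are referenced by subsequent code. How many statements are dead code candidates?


Dead code = total statements - live definitions
= 38 - 4 = 34

34


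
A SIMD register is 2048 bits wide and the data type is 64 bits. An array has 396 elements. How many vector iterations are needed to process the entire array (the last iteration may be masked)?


Width = 2048 / 64 = 32 elements per vector op
Iterations = ceil(396 / 32) = 13

13


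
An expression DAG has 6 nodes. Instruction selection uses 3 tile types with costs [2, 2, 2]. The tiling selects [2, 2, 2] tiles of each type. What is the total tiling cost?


Total cost = sum(count_i * cost_i)
= 2*2 + 2*2 + 2*2
= 12

12


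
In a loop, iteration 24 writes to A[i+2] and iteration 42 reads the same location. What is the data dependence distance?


Distance = read iteration - write iteration
= 42 - 24 = 18

18


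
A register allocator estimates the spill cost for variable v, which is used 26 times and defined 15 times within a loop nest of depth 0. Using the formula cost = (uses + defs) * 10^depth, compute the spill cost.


uses + defs = 26 + 15 = 41
10^0 = 1
Spill cost = 41 * 1 = 41

41


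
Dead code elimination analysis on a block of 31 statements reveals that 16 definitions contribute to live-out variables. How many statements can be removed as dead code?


Dead code = total statements - live definitions
= 31 - 16 = 15

15


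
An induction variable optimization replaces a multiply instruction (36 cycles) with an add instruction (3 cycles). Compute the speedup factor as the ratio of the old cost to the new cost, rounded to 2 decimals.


Ratio = mult_cost / add_cost = 36 / 3 = 12.0

12.0


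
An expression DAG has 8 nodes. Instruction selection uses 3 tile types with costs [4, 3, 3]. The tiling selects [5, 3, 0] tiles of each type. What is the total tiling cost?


Total cost = sum(count_i * cost_i)
= 5*4 + 3*3 + 0*3
= 29

29


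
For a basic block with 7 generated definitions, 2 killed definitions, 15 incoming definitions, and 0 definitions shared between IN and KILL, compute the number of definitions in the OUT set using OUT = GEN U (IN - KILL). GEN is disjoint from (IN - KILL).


IN - KILL: 15 - 0 = 15 surviving definitions
OUT = GEN + surviving = 7 + 15 = 22

22


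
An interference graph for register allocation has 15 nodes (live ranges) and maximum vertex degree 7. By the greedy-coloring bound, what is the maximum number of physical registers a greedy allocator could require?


Greedy coloring never needs more than (max_degree + 1) colors: when coloring a vertex, at most max_degree neighbors are already colored.
Upper bound = 7 + 1 = 8

8


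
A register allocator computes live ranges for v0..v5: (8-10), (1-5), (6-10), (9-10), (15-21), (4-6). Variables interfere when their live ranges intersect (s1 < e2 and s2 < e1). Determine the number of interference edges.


Check all pairs for overlapping intervals.
Two intervals (s1,e1) and (s2,e2) overlap if s1 < e2 and s2 < e1.
v0 (8-10) vs v1..v5: overlaps v2, v3 -> 2
v1 (1-5) vs v2..v5: overlaps v5 -> 1
v2 (6-10) vs v3..v5: overlaps v3 -> 1
v3 (9-10) vs v4..v5: overlaps none -> 0
v4 (15-21) vs v5: overlaps none -> 0
Total overlapping pairs = 2 + 1 + 1 + 0 + 0 = 4

4


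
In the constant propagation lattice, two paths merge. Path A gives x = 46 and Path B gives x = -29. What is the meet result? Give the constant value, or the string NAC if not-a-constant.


Meet operation: if both paths give the same constant, result is that constant; if they differ, result is NAC (not-a-constant).
Path A: 46, Path B: -29 -> differ
Result: not-a-constant -> NAC

NAC


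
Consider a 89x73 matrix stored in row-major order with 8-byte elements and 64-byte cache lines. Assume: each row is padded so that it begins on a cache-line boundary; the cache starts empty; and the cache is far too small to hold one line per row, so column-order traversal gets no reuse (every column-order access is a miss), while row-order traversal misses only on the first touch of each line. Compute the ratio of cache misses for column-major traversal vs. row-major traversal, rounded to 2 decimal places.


Each row occupies 73 * 8 = 584 bytes and starts on a line boundary, so it spans ceil(584 / 64) = 10 cache lines.
Row-major traversal misses (one per line touched): 89 * ceil(73 * 8 / 64) = 890
Column-major traversal misses (no reuse, every access misses): 89 * 73 = 6497
Ratio = 6497 / 890 = 7.3

7.3


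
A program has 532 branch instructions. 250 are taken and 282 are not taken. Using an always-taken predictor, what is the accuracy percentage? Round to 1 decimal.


Predictor: always-taken
Correct predictions = 250
Accuracy = 250 / 532 * 100 = 47.0%

47.0


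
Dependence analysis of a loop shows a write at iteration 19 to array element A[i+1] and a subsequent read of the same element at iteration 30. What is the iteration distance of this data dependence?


Distance = read iteration - write iteration
= 30 - 19 = 11

11


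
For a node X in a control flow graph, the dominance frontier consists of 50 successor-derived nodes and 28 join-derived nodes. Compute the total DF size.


DF(X) = direct successor contributions + join point contributions
= 50 + 28 = 78

78


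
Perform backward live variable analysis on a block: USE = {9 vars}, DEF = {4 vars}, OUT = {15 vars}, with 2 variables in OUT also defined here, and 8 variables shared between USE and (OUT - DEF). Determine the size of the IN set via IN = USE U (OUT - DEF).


OUT - DEF: 15 - 2 = 13
|IN| = |USE| + |OUT - DEF| - |USE ∩ (OUT - DEF)| = 9 + 13 - 8 = 14

14


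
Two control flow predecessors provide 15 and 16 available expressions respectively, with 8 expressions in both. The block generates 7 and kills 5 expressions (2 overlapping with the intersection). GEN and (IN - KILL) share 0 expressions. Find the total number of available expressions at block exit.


IN = intersection of predecessors = 8
IN - KILL = 8 - 2 = 6
|OUT| = |GEN| + |IN - KILL| - |GEN ∩ (IN - KILL)| = 7 + 6 - 0 = 13

13


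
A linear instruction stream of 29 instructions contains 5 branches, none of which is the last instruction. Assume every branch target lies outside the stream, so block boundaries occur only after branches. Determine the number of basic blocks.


With no in-sequence branch targets, the leaders are the first instruction plus the instruction after each branch.
Number of basic blocks = branches + 1
= 5 + 1 = 6

6


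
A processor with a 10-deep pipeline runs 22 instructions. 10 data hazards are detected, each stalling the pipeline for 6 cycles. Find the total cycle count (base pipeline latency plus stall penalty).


Base cycles = 10 + 22 - 1 = 31
Total stalls = 10 * 6 = 60
Total = 31 + 60 = 91

91


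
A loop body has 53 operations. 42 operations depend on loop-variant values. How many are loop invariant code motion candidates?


Invariant candidates = total - loop-dependent
= 53 - 42 = 11

11


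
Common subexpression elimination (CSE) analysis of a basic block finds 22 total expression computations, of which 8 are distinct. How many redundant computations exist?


CSE count = total expressions - unique expressions
= 22 - 8 = 14

14


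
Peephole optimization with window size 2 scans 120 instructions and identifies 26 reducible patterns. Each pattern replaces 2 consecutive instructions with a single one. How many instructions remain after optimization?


Each match removes 1 instructions.
Total removed = 26 * 1 = 26
Remaining = 120 - 26 = 94

94


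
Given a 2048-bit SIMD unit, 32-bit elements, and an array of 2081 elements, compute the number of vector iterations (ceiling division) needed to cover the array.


Width = 2048 / 32 = 64 elements per vector op
Iterations = ceil(2081 / 64) = 33

33


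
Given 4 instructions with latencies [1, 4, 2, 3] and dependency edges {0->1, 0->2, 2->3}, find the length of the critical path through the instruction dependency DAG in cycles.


Compute longest path through dependency graph: dist(Ik) = max over predecessors of dist + latency(Ik).
dist(I0) = latency 1 = 1
dist(I1) = dist(I0) + 4 = 1 + 4 = 5
dist(I2) = dist(I0) + 2 = 1 + 2 = 3
dist(I3) = dist(I2) + 3 = 3 + 3 = 6
Critical path = max dist = 6

6


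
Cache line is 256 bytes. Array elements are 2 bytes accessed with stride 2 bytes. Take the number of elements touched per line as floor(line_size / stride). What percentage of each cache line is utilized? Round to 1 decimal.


Elements per cache line = floor(256 / 2) = 128
Bytes used = 128 * 2 = 256
Utilization = 256 / 256 * 100 = 100.0%

100.0


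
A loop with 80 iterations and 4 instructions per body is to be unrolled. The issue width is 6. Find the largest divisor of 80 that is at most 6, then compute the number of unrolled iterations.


Largest divisor of 80 <= 6 is 5
New iterations = 80 / 5 = 16

16


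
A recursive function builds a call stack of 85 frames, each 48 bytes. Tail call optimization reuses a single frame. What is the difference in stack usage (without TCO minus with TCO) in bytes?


Without TCO: 85 * 48 = 4080 bytes
With TCO: reuse 1 frame = 48 bytes
Savings = 4080 - 48 = 4032

4032


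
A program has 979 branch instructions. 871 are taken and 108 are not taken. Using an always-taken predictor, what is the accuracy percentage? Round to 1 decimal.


Predictor: always-taken
Correct predictions = 871
Accuracy = 871 / 979 * 100 = 89.0%

89.0


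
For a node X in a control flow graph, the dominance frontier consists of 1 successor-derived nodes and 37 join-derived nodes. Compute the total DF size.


DF(X) = direct successor contributions + join point contributions
= 1 + 37 = 38

38


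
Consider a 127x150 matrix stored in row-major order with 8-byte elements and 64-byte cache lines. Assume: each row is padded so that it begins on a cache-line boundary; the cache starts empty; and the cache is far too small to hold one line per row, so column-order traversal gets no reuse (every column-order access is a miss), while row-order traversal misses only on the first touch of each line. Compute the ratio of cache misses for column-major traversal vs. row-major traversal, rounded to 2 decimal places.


Each row occupies 150 * 8 = 1200 bytes and starts on a line boundary, so it spans ceil(1200 / 64) = 19 cache lines.
Row-major traversal misses (one per line touched): 127 * ceil(150 * 8 / 64) = 2413
Column-major traversal misses (no reuse, every access misses): 127 * 150 = 19050
Ratio = 19050 / 2413 = 7.89

7.89


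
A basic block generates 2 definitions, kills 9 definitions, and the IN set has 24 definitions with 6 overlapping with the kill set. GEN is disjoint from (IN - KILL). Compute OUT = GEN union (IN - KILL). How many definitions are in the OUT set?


IN - KILL: 24 - 6 = 18 surviving definitions
OUT = GEN + surviving = 2 + 18 = 20

20


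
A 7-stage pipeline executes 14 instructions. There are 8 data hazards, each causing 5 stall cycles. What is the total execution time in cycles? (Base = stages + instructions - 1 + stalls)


Base cycles = 7 + 14 - 1 = 20
Total stalls = 8 * 5 = 40
Total = 20 + 40 = 60

60


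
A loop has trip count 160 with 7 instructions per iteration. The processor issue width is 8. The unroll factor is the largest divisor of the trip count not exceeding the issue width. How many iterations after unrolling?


Largest divisor of 160 <= 8 is 8
New iterations = 160 / 8 = 20

20


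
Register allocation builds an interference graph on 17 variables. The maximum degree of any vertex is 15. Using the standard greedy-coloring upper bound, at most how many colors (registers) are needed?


Greedy coloring never needs more than (max_degree + 1) colors: when coloring a vertex, at most max_degree neighbors are already colored.
Upper bound = 15 + 1 = 16

16


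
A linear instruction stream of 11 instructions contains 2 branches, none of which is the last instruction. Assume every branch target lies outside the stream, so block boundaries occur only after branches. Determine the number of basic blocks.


With no in-sequence branch targets, the leaders are the first instruction plus the instruction after each branch.
Number of basic blocks = branches + 1
= 2 + 1 = 3

3


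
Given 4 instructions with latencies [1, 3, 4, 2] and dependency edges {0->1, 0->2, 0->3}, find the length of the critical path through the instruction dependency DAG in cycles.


Compute longest path through dependency graph: dist(Ik) = max over predecessors of dist + latency(Ik).
dist(I0) = latency 1 = 1
dist(I1) = dist(I0) + 3 = 1 + 3 = 4
dist(I2) = dist(I0) + 4 = 1 + 4 = 5
dist(I3) = dist(I0) + 2 = 1 + 2 = 3
Critical path = max dist = 5

5


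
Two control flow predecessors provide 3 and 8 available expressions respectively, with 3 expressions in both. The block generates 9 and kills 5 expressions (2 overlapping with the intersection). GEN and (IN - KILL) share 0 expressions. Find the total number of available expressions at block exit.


IN = intersection of predecessors = 3
IN - KILL = 3 - 2 = 1
|OUT| = |GEN| + |IN - KILL| - |GEN ∩ (IN - KILL)| = 9 + 1 - 0 = 10

10


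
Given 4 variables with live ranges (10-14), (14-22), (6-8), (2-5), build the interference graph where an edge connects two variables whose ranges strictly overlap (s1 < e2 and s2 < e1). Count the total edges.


Check all pairs for overlapping intervals.
Two intervals (s1,e1) and (s2,e2) overlap if s1 < e2 and s2 < e1.
v0 (10-14) vs v1..v3: overlaps none -> 0
v1 (14-22) vs v2..v3: overlaps none -> 0
v2 (6-8) vs v3: overlaps none -> 0
Total overlapping pairs = 0 + 0 + 0 = 0

0


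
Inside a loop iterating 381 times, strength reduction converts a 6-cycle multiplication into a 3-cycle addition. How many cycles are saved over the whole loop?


Per-iteration saving = 6 - 3 = 3
Total saved = 381 * 3 = 1143

1143


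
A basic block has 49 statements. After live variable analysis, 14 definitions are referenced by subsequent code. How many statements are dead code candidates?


Dead code = total statements - live definitions
= 49 - 14 = 35

35


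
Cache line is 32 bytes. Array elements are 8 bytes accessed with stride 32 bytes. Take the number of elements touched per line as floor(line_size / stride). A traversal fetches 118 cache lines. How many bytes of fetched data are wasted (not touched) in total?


Elements per line = floor(32 / 32) = 1
Bytes used per line = 1 * 8 = 8
Wasted per line = 32 - 8 = 24
Total wasted = 24 * 118 = 2832

2832


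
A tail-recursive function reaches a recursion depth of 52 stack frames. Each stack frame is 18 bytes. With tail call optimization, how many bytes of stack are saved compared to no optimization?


Without TCO: 52 * 18 = 936 bytes
With TCO: reuse 1 frame = 18 bytes
Savings = 936 - 18 = 918

918


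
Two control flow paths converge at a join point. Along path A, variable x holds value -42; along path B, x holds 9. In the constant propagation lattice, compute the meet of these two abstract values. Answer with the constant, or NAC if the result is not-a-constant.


Meet operation: if both paths give the same constant, result is that constant; if they differ, result is NAC (not-a-constant).
Path A: -42, Path B: 9 -> differ
Result: not-a-constant -> NAC

NAC


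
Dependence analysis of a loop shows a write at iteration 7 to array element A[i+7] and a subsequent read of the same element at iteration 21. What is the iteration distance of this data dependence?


Distance = read iteration - write iteration
= 21 - 7 = 14

14


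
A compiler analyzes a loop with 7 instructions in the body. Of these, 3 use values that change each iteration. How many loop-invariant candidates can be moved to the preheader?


Invariant candidates = total - loop-dependent
= 7 - 3 = 4

4


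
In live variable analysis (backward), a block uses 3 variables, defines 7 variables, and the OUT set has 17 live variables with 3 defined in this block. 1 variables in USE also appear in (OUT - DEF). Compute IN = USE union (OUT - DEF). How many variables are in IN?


OUT - DEF: 17 - 3 = 14
|IN| = |USE| + |OUT - DEF| - |USE ∩ (OUT - DEF)| = 3 + 14 - 1 = 16

16


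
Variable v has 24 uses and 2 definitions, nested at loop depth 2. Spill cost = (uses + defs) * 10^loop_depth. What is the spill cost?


uses + defs = 24 + 2 = 26
10^2 = 100
Spill cost = 26 * 100 = 2600

2600


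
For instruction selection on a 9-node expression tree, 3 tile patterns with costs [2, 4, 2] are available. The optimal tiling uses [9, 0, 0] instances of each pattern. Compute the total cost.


Total cost = sum(count_i * cost_i)
= 9*2 + 0*4 + 0*2
= 18

18


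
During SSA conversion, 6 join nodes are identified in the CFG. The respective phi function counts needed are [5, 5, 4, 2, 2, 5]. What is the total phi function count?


Total phi functions = sum of phi functions at each join node
= 5 + 5 + 4 + 2 + 2 + 5 = 23

23


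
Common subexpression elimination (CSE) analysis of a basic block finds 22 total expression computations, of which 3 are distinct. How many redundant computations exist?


CSE count = total expressions - unique expressions
= 22 - 3 = 19

19


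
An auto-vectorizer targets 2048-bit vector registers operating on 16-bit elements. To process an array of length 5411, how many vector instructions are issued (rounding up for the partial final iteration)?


Width = 2048 / 16 = 128 elements per vector op
Iterations = ceil(5411 / 128) = 43

43


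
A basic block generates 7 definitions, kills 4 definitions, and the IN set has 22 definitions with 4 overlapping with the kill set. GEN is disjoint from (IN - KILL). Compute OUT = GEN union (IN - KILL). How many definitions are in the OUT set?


IN - KILL: 22 - 4 = 18 surviving definitions
OUT = GEN + surviving = 7 + 18 = 25

25


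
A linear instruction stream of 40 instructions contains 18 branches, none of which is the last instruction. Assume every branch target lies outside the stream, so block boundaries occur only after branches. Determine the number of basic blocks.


With no in-sequence branch targets, the leaders are the first instruction plus the instruction after each branch.
Number of basic blocks = branches + 1
= 18 + 1 = 19

19


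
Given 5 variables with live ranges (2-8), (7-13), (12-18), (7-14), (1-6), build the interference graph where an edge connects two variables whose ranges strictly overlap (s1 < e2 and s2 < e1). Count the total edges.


Check all pairs for overlapping intervals.
Two intervals (s1,e1) and (s2,e2) overlap if s1 < e2 and s2 < e1.
v0 (2-8) vs v1..v4: overlaps v1, v3, v4 -> 3
v1 (7-13) vs v2..v4: overlaps v2, v3 -> 2
v2 (12-18) vs v3..v4: overlaps v3 -> 1
v3 (7-14) vs v4: overlaps none -> 0
Total overlapping pairs = 3 + 2 + 1 + 0 = 6

6


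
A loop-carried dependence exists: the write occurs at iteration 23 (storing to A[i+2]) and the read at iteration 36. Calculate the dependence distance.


Distance = read iteration - write iteration
= 36 - 23 = 13

13


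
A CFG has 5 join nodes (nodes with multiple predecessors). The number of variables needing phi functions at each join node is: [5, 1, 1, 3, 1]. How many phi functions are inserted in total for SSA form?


Total phi functions = sum of phi functions at each join node
= 5 + 1 + 1 + 3 + 1 = 11

11


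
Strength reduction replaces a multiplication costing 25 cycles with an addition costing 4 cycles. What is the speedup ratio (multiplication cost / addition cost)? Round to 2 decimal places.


Ratio = mult_cost / add_cost = 25 / 4 = 6.25

6.25


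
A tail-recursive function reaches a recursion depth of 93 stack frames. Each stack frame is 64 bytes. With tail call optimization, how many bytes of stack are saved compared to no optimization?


Without TCO: 93 * 64 = 5952 bytes
With TCO: reuse 1 frame = 64 bytes
Savings = 5952 - 64 = 5888

5888


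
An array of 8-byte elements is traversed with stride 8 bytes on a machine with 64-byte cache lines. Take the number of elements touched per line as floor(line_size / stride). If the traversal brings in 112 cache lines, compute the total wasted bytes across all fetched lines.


Elements per line = floor(64 / 8) = 8
Bytes used per line = 8 * 8 = 64
Wasted per line = 64 - 64 = 0
Total wasted = 0 * 112 = 0

0


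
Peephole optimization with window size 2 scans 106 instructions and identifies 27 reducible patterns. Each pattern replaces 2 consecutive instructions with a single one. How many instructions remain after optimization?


Each match removes 1 instructions.
Total removed = 27 * 1 = 27
Remaining = 106 - 27 = 79

79


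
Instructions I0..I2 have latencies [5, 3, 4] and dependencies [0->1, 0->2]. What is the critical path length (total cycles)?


Compute longest path through dependency graph: dist(Ik) = max over predecessors of dist + latency(Ik).
dist(I0) = latency 5 = 5
dist(I1) = dist(I0) + 3 = 5 + 3 = 8
dist(I2) = dist(I0) + 4 = 5 + 4 = 9
Critical path = max dist = 9

9


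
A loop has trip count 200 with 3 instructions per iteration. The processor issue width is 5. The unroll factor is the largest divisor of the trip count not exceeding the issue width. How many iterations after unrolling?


Largest divisor of 200 <= 5 is 5
New iterations = 200 / 5 = 40

40


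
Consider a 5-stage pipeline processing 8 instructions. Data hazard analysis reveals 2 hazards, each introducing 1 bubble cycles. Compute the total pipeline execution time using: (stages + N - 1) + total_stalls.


Base cycles = 5 + 8 - 1 = 12
Total stalls = 2 * 1 = 2
Total = 12 + 2 = 14

14


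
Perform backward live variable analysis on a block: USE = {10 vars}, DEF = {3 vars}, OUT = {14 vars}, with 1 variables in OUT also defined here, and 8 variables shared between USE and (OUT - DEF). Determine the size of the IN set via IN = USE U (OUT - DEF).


OUT - DEF: 14 - 1 = 13
|IN| = |USE| + |OUT - DEF| - |USE ∩ (OUT - DEF)| = 10 + 13 - 8 = 15

15


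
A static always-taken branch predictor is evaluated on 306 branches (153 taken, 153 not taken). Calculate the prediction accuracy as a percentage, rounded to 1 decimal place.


Predictor: always-taken
Correct predictions = 153
Accuracy = 153 / 306 * 100 = 50.0%

50.0


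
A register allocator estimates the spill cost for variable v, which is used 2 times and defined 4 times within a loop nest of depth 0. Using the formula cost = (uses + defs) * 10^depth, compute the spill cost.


uses + defs = 2 + 4 = 6
10^0 = 1
Spill cost = 6 * 1 = 6

6


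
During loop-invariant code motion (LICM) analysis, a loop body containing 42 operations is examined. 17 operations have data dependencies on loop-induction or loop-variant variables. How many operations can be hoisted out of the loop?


Invariant candidates = total - loop-dependent
= 42 - 17 = 25

25


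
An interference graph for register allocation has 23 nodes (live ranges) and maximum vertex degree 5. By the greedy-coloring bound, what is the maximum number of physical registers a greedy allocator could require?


Greedy coloring never needs more than (max_degree + 1) colors: when coloring a vertex, at most max_degree neighbors are already colored.
Upper bound = 5 + 1 = 6

6


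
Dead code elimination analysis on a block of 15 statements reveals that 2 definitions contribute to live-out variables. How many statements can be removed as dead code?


Dead code = total statements - live definitions
= 15 - 2 = 13

13


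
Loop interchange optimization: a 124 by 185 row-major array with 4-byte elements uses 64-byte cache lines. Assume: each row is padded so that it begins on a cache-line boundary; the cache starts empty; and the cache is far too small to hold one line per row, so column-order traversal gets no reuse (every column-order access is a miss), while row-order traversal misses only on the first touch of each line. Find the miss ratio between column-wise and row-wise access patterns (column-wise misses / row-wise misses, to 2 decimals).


Each row occupies 185 * 4 = 740 bytes and starts on a line boundary, so it spans ceil(740 / 64) = 12 cache lines.
Row-major traversal misses (one per line touched): 124 * ceil(185 * 4 / 64) = 1488
Column-major traversal misses (no reuse, every access misses): 124 * 185 = 22940
Ratio = 22940 / 1488 = 15.42

15.42


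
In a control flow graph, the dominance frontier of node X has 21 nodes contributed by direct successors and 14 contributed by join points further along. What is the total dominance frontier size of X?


DF(X) = direct successor contributions + join point contributions
= 21 + 14 = 35

35


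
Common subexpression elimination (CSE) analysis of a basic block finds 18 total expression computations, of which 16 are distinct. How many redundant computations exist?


CSE count = total expressions - unique expressions
= 18 - 16 = 2

2


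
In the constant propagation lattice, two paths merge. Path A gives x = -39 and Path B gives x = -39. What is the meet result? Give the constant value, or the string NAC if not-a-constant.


Meet operation: if both paths give the same constant, result is that constant; if they differ, result is NAC (not-a-constant).
Path A: -39, Path B: -39 -> equal
Result: constant -> -39

-39


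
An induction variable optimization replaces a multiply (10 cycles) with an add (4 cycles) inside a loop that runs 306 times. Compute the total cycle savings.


Per-iteration saving = 10 - 4 = 6
Total saved = 306 * 6 = 1836

1836


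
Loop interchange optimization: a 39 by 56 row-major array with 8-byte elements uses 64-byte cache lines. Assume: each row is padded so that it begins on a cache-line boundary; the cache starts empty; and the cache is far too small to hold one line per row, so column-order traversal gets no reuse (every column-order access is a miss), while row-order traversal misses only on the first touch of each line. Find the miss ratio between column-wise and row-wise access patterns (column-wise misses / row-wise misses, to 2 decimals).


Each row occupies 56 * 8 = 448 bytes and starts on a line boundary, so it spans ceil(448 / 64) = 7 cache lines.
Row-major traversal misses (one per line touched): 39 * ceil(56 * 8 / 64) = 273
Column-major traversal misses (no reuse, every access misses): 39 * 56 = 2184
Ratio = 2184 / 273 = 8.0

8.0


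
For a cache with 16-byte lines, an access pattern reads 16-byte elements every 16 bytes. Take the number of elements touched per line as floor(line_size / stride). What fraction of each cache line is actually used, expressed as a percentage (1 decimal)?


Elements per cache line = floor(16 / 16) = 1
Bytes used = 1 * 16 = 16
Utilization = 16 / 16 * 100 = 100.0%

100.0


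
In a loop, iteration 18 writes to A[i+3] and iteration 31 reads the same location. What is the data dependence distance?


Distance = read iteration - write iteration
= 31 - 18 = 13

13


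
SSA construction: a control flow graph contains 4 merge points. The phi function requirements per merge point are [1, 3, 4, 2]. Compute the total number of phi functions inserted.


Total phi functions = sum of phi functions at each join node
= 1 + 3 + 4 + 2 = 10

10


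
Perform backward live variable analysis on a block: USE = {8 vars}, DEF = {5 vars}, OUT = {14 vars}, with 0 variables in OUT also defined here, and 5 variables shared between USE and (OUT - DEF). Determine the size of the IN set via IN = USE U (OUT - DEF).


OUT - DEF: 14 - 0 = 14
|IN| = |USE| + |OUT - DEF| - |USE ∩ (OUT - DEF)| = 8 + 14 - 5 = 17

17


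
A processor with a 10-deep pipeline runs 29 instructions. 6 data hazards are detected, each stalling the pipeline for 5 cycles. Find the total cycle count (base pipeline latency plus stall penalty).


Base cycles = 10 + 29 - 1 = 38
Total stalls = 6 * 5 = 30
Total = 38 + 30 = 68

68


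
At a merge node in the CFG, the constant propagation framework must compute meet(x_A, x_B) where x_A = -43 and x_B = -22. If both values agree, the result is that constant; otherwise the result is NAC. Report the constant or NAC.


Meet operation: if both paths give the same constant, result is that constant; if they differ, result is NAC (not-a-constant).
Path A: -43, Path B: -22 -> differ
Result: not-a-constant -> NAC

NAC


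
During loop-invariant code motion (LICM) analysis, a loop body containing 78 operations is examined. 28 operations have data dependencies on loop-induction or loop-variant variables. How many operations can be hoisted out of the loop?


Invariant candidates = total - loop-dependent
= 78 - 28 = 50

50


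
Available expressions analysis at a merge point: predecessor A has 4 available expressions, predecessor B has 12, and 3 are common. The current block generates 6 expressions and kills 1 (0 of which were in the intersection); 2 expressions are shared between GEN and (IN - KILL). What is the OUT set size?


IN = intersection of predecessors = 3
IN - KILL = 3 - 0 = 3
|OUT| = |GEN| + |IN - KILL| - |GEN ∩ (IN - KILL)| = 6 + 3 - 2 = 7

7


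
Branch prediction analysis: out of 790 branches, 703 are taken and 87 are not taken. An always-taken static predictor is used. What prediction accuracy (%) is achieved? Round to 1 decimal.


Predictor: always-taken
Correct predictions = 703
Accuracy = 703 / 790 * 100 = 89.0%

89.0


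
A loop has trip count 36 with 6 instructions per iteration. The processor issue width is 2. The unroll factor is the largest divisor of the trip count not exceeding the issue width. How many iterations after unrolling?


Largest divisor of 36 <= 2 is 2
New iterations = 36 / 2 = 18

18


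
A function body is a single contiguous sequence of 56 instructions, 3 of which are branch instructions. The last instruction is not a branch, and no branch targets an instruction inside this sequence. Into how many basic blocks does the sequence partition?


With no in-sequence branch targets, the leaders are the first instruction plus the instruction after each branch.
Number of basic blocks = branches + 1
= 3 + 1 = 4

4


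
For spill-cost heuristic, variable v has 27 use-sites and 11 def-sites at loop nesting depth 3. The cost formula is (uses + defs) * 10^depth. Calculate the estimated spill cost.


uses + defs = 27 + 11 = 38
10^3 = 1000
Spill cost = 38 * 1000 = 38000

38000


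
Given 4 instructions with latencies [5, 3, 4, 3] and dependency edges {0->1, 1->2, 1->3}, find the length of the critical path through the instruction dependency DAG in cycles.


Compute longest path through dependency graph: dist(Ik) = max over predecessors of dist + latency(Ik).
dist(I0) = latency 5 = 5
dist(I1) = dist(I0) + 3 = 5 + 3 = 8
dist(I2) = dist(I1) + 4 = 8 + 4 = 12
dist(I3) = dist(I1) + 3 = 8 + 3 = 11
Critical path = max dist = 12

12


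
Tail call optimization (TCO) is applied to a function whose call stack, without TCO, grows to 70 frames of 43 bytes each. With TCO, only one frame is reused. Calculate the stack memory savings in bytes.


Without TCO: 70 * 43 = 3010 bytes
With TCO: reuse 1 frame = 43 bytes
Savings = 3010 - 43 = 2967

2967


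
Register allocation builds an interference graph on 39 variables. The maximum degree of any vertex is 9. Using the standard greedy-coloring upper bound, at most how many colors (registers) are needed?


Greedy coloring never needs more than (max_degree + 1) colors: when coloring a vertex, at most max_degree neighbors are already colored.
Upper bound = 9 + 1 = 10

10


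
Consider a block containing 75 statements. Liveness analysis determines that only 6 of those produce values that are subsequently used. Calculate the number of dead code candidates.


Dead code = total statements - live definitions
= 75 - 6 = 69

69


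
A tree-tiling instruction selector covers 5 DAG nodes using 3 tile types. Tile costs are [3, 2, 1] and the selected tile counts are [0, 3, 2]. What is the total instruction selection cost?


Total cost = sum(count_i * cost_i)
= 0*3 + 3*2 + 2*1
= 8

8


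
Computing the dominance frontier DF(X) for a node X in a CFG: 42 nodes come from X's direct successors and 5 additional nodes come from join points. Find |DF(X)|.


DF(X) = direct successor contributions + join point contributions
= 42 + 5 = 47

47


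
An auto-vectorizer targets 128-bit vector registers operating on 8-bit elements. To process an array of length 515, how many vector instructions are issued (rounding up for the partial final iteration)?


Width = 128 / 8 = 16 elements per vector op
Iterations = ceil(515 / 16) = 33

33


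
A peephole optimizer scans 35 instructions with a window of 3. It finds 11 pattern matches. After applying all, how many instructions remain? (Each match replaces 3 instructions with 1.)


Each match removes 2 instructions.
Total removed = 11 * 2 = 22
Remaining = 35 - 22 = 13

13


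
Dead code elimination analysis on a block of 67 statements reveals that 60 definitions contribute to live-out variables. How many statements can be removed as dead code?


Dead code = total statements - live definitions
= 67 - 60 = 7

7


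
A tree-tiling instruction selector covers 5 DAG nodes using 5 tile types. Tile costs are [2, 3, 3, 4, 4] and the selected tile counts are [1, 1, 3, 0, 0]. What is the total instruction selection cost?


Total cost = sum(count_i * cost_i)
= 1*2 + 1*3 + 3*3 + 0*4 + 0*4
= 14

14


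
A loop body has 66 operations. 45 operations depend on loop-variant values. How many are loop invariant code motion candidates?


Invariant candidates = total - loop-dependent
= 66 - 45 = 21

21


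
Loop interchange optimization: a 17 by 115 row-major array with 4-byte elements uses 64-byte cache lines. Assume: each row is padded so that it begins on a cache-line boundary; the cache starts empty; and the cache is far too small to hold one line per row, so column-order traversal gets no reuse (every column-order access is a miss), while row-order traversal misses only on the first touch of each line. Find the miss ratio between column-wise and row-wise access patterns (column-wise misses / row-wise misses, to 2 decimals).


Each row occupies 115 * 4 = 460 bytes and starts on a line boundary, so it spans ceil(460 / 64) = 8 cache lines.
Row-major traversal misses (one per line touched): 17 * ceil(115 * 4 / 64) = 136
Column-major traversal misses (no reuse, every access misses): 17 * 115 = 1955
Ratio = 1955 / 136 = 14.38

14.38


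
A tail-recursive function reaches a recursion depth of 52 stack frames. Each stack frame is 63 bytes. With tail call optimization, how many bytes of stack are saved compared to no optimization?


Without TCO: 52 * 63 = 3276 bytes
With TCO: reuse 1 frame = 63 bytes
Savings = 3276 - 63 = 3213

3213


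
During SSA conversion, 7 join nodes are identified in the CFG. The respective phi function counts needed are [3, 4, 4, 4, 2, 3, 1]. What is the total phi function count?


Total phi functions = sum of phi functions at each join node
= 3 + 4 + 4 + 4 + 2 + 3 + 1 = 21

21


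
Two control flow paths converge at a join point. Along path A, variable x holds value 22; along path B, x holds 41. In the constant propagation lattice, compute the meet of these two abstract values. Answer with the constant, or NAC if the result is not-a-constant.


Meet operation: if both paths give the same constant, result is that constant; if they differ, result is NAC (not-a-constant).
Path A: 22, Path B: 41 -> differ
Result: not-a-constant -> NAC

NAC


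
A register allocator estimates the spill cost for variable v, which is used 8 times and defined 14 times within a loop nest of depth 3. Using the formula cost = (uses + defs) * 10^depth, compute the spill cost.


uses + defs = 8 + 14 = 22
10^3 = 1000
Spill cost = 22 * 1000 = 22000

22000


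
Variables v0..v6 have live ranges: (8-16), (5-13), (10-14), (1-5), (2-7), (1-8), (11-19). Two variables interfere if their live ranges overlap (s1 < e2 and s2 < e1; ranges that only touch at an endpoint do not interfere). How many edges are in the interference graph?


Check all pairs for overlapping intervals.
Two intervals (s1,e1) and (s2,e2) overlap if s1 < e2 and s2 < e1.
v0 (8-16) vs v1..v6: overlaps v1, v2, v6 -> 3
v1 (5-13) vs v2..v6: overlaps v2, v4, v5, v6 -> 4
v2 (10-14) vs v3..v6: overlaps v6 -> 1
v3 (1-5) vs v4..v6: overlaps v4, v5 -> 2
v4 (2-7) vs v5..v6: overlaps v5 -> 1
v5 (1-8) vs v6: overlaps none -> 0
Total overlapping pairs = 3 + 4 + 1 + 2 + 1 + 0 = 11

11


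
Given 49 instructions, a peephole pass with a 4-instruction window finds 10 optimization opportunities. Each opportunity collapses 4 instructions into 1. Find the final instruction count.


Each match removes 3 instructions.
Total removed = 10 * 3 = 30
Remaining = 49 - 30 = 19

19


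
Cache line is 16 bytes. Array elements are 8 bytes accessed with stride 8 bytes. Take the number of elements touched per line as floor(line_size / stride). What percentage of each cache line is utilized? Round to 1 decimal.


Elements per cache line = floor(16 / 8) = 2
Bytes used = 2 * 8 = 16
Utilization = 16 / 16 * 100 = 100.0%

100.0


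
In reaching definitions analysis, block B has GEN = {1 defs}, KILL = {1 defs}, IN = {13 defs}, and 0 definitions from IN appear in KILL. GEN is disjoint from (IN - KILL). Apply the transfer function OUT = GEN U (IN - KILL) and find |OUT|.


IN - KILL: 13 - 0 = 13 surviving definitions
OUT = GEN + surviving = 1 + 13 = 14

14


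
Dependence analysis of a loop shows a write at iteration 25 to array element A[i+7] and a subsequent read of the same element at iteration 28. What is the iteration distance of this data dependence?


Distance = read iteration - write iteration
= 28 - 25 = 3

3


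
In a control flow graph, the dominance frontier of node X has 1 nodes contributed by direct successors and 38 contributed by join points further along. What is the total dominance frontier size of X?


DF(X) = direct successor contributions + join point contributions
= 1 + 38 = 39

39


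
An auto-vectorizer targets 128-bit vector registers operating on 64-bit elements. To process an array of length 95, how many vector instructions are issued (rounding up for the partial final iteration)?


Width = 128 / 64 = 2 elements per vector op
Iterations = ceil(95 / 2) = 48

48


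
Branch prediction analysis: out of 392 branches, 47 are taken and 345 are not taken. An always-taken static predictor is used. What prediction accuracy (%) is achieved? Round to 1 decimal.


Predictor: always-taken
Correct predictions = 47
Accuracy = 47 / 392 * 100 = 12.0%

12.0


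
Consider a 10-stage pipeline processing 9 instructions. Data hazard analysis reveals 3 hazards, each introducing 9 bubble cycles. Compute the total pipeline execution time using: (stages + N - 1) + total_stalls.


Base cycles = 10 + 9 - 1 = 18
Total stalls = 3 * 9 = 27
Total = 18 + 27 = 45

45


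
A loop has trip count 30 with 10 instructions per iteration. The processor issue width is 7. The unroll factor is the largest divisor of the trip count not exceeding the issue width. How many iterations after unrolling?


Largest divisor of 30 <= 7 is 6
New iterations = 30 / 6 = 5

5


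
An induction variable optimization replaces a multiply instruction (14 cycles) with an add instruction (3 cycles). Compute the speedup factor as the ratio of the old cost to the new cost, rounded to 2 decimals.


Ratio = mult_cost / add_cost = 14 / 3 = 4.67

4.67
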